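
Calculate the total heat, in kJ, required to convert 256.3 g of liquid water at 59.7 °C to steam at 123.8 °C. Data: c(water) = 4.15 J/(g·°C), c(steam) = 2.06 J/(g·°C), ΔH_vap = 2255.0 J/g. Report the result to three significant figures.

q1 (heat water 59.7→100.0 °C): 256.3 × 4.15 × 40.3 = 42865 J
q2 (vaporize at 100 °C): 256.3 × 2255.0 = 577957 J
q3 (heat steam 100.0→123.8 °C): 256.3 × 2.06 × 23.8 = 12566 J
Total: 42865 + 577957 + 12566 = 633388 J = 633 kJ

q = 633 kJ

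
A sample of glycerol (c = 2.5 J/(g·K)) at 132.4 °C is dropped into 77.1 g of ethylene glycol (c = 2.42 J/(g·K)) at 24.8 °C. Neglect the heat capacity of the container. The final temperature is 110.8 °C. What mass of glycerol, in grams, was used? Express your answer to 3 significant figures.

m = 297 g

q_gained = (77.1 × 2.42) × (110.8 − 24.8) = 16050 J
q_lost = m × 2.5 × (132.4 − 110.8) = 54 m
m = 16050 / 54 = 297 g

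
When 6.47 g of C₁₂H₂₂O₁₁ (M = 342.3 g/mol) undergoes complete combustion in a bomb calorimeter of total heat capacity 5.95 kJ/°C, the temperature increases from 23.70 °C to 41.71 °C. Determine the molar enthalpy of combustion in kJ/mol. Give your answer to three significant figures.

ΔT = 41.71 − 23.70 = 18.01 °C
q_cal = C_cal × ΔT = 5.95 × 18.01 = 107.1595 kJ
n = 6.47 / 342.3 = 0.01890 mol
q_rxn = −q_cal = -107.1595 kJ
ΔH = -107.1595 / 0.01890 = -5670 kJ/mol

ΔH = -5670 kJ/mol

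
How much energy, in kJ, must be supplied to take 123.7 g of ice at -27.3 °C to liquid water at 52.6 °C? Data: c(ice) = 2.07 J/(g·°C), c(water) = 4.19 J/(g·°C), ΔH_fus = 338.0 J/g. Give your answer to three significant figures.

q1 (heat ice -27.3→0.0 °C): 123.7 × 2.07 × 27.3 = 6990 J
q2 (melt at 0 °C): 123.7 × 338.0 = 41811 J
q3 (heat water 0.0→52.6 °C): 123.7 × 4.19 × 52.6 = 27263 J
Total: 6990 + 41811 + 27263 = 76064 J = 76.1 kJ

q = 76.1 kJ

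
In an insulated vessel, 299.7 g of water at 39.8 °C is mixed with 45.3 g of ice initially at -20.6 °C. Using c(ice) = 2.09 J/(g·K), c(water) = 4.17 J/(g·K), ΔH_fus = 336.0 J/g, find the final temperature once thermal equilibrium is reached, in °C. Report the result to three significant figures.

Heat to bring ice to 0 °C and melt it: q₁ = 45.3×2.09×20.6 + 45.3×336.0 = 17171 J
Heat the water can supply cooling to 0 °C: 299.7×4.17×39.8 = 49740.0 J > q₁, so all ice melts.
Energy balance: 299.7×4.17×(39.8 − T) = 17171 + 45.3×4.17×(T − 0)
1249.749(39.8 − T) = 17171 + 188.901 T
49740.0 − 17171 = 1438.650 T
T = 32569.0 / 1438.650 = 22.64 °C

T_f = 22.6 °C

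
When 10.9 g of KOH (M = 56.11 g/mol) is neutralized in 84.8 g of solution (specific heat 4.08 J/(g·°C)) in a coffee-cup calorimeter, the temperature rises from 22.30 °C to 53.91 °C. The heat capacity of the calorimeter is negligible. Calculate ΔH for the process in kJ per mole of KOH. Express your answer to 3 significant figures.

ΔH = -56.3 kJ/mol

|ΔT| = |53.91 − 22.30| = 31.61 °C
|q_surr| = (84.8 × 4.08) × 31.61 = 345.984 × 31.61 = 10940 J
n(KOH) = 10.9 / 56.11 = 0.1943 mol
Temperature rose, so q_rxn = −|q_surr| = -10.94 kJ
ΔH = q_rxn / n = -56.30 kJ/mol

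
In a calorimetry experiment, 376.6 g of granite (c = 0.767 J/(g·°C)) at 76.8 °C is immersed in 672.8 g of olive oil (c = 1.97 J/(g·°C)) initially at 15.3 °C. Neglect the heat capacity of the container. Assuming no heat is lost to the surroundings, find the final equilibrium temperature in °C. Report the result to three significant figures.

T_f = 26.3 °C

Heat lost by granite = heat gained by olive oil.
(376.6)(0.767)(76.8 − T) = (672.8)(1.97)(T − 15.3)
288.8522 (76.8 − T) = 1325.416 (T − 15.3)
22184 − 288.8522 T = 1325.416 T − 20279
42463 = 1614.2682 T
T = 26.30 °C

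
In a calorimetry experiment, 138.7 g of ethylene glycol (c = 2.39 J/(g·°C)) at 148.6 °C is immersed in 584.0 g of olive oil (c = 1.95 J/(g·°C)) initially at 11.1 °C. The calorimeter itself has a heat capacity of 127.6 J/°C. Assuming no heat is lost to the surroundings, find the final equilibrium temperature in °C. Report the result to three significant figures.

Heat lost by ethylene glycol = heat gained by olive oil + calorimeter.
(138.7)(2.39)(148.6 − T) = [(584.0)(1.95) + 127.6](T − 11.1)
331.493 (148.6 − T) = 1266.4 (T − 11.1)
49260 − 331.493 T = 1266.4 T − 14057
63317 = 1597.893 T
T = 39.63 °C

T_f = 39.6 °C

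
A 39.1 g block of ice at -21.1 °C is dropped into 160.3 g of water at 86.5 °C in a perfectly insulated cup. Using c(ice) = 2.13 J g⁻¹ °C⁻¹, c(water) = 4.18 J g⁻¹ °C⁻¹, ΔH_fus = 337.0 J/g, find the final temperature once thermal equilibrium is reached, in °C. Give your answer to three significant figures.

Heat to bring ice to 0 °C and melt it: q₁ = 39.1×2.13×21.1 + 39.1×337.0 = 14934 J
Heat the water can supply cooling to 0 °C: 160.3×4.18×86.5 = 57959.7 J > q₁, so all ice melts.
Energy balance: 160.3×4.18×(86.5 − T) = 14934 + 39.1×4.18×(T − 0)
670.054(86.5 − T) = 14934 + 163.438 T
57959.7 − 14934 = 833.492 T
T = 43025.7 / 833.492 = 51.62 °C

T_f = 51.6 °C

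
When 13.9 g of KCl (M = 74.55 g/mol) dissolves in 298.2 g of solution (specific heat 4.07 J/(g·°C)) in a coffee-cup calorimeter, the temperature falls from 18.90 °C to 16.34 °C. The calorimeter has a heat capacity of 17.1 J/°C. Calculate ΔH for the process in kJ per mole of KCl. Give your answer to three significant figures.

|ΔT| = |16.34 − 18.90| = 2.56 °C
|q_surr| = (298.2 × 4.07 + 17.1) × 2.56 = 1230.774 × 2.56 = 3151 J
n(KCl) = 13.9 / 74.55 = 0.1865 mol
Temperature fell, so q_rxn = +|q_surr| = 3.151 kJ
ΔH = q_rxn / n = 16.90 kJ/mol

ΔH = 16.9 kJ/mol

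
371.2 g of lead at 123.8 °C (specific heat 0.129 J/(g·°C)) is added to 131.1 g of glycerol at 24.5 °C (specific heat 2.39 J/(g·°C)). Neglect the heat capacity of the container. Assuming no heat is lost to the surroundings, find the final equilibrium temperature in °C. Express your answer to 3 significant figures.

T_f = 37.7 °C

Heat lost by lead = heat gained by glycerol.
(371.2)(0.129)(123.8 − T) = (131.1)(2.39)(T − 24.5)
47.8848 (123.8 − T) = 313.329 (T − 24.5)
5928.1 − 47.8848 T = 313.329 T − 7676.6
13604.7 = 361.2138 T
T = 37.66 °C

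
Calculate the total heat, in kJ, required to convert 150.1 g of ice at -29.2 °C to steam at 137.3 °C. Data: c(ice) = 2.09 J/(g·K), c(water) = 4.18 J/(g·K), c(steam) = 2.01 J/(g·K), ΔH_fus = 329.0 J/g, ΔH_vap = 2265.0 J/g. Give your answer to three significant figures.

q1 (heat ice -29.2→0.0 °C): 150.1 × 2.09 × 29.2 = 9160 J
q2 (melt at 0 °C): 150.1 × 329.0 = 49383 J
q3 (heat water 0.0→100.0 °C): 150.1 × 4.18 × 100.0 = 62742 J
q4 (vaporize at 100 °C): 150.1 × 2265.0 = 339977 J
q5 (heat steam 100.0→137.3 °C): 150.1 × 2.01 × 37.3 = 11253 J
Total: 9160 + 49383 + 62742 + 339977 + 11253 = 472515 J = 473 kJ

q = 473 kJ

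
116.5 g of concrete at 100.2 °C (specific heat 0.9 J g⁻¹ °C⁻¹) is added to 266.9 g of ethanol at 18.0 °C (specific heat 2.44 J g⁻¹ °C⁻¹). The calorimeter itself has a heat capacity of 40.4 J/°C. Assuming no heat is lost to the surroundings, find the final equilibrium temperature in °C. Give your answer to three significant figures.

Heat lost by concrete = heat gained by ethanol + calorimeter.
(116.5)(0.9)(100.2 − T) = [(266.9)(2.44) + 40.4](T − 18.0)
104.85 (100.2 − T) = 691.636 (T − 18.0)
10506 − 104.85 T = 691.636 T − 12449
22955 = 796.486 T
T = 28.82 °C

T_f = 28.8 °C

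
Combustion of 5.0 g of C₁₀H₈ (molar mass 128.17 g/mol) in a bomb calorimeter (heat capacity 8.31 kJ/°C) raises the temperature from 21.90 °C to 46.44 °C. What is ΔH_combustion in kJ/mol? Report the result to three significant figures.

ΔH = -5230 kJ/mol

ΔT = 46.44 − 21.90 = 24.54 °C
q_cal = C_cal × ΔT = 8.31 × 24.54 = 203.9274 kJ
n = 5.0 / 128.17 = 0.03901 mol
q_rxn = −q_cal = -203.9274 kJ
ΔH = -203.9274 / 0.03901 = -5228 kJ/mol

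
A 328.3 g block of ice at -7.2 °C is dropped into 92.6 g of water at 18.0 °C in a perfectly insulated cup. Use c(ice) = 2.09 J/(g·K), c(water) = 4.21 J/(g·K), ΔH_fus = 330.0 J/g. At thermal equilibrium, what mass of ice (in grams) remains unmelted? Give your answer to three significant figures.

m_ice remaining = 322 g

Heat to warm all ice to 0 °C: 328.3×2.09×7.2 = 4940.3 J
Heat released by water cooling to 0 °C: 92.6×4.21×18.0 = 7017.2 J
7017.2 J < 4940.3 + 328.3×330.0 = 113279.3 J, so not all ice melts; final T = 0 °C.
Heat left for melting: 7017.2 − 4940.3 = 2076.9 J
Mass melted = 2076.9 / 330.0 = 6.294 g
Ice remaining = 328.3 − 6.294 = 322.006 g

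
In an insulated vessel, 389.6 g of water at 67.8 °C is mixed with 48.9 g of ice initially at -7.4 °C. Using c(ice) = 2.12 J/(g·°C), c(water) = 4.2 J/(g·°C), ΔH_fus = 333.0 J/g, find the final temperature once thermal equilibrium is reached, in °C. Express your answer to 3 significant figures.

Heat to bring ice to 0 °C and melt it: q₁ = 48.9×2.12×7.4 + 48.9×333.0 = 17051 J
Heat the water can supply cooling to 0 °C: 389.6×4.2×67.8 = 110942 J > q₁, so all ice melts.
Energy balance: 389.6×4.2×(67.8 − T) = 17051 + 48.9×4.2×(T − 0)
1636.32(67.8 − T) = 17051 + 205.38 T
110942 − 17051 = 1841.70 T
T = 93891 / 1841.70 = 50.98 °C

T_f = 51.0 °C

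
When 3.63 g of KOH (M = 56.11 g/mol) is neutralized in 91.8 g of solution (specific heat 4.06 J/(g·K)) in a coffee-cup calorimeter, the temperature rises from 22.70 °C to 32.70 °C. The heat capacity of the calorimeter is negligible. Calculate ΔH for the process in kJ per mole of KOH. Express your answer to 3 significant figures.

|ΔT| = |32.70 − 22.70| = 10.00 °C
|q_surr| = (91.8 × 4.06) × 10.00 = 372.708 × 10.00 = 3727 J
n(KOH) = 3.63 / 56.11 = 0.06469 mol
Temperature rose, so q_rxn = −|q_surr| = -3.727 kJ
ΔH = q_rxn / n = -57.61 kJ/mol

ΔH = -57.6 kJ/mol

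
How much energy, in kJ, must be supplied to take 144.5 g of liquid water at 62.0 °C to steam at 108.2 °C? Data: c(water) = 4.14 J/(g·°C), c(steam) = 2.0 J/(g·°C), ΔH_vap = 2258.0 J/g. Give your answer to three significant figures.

q = 351 kJ

q1 (heat water 62.0→100.0 °C): 144.5 × 4.14 × 38.0 = 22733 J
q2 (vaporize at 100 °C): 144.5 × 2258.0 = 326281 J
q3 (heat steam 100.0→108.2 °C): 144.5 × 2.0 × 8.2 = 2370 J
Total: 22733 + 326281 + 2370 = 351384 J = 351 kJ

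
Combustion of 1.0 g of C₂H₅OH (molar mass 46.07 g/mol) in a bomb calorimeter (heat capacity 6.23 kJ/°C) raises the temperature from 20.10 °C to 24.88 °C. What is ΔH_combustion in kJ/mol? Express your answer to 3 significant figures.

ΔT = 24.88 − 20.10 = 4.78 °C
q_cal = C_cal × ΔT = 6.23 × 4.78 = 29.7794 kJ
n = 1.0 / 46.07 = 0.02171 mol
q_rxn = −q_cal = -29.7794 kJ
ΔH = -29.7794 / 0.02171 = -1372 kJ/mol

ΔH = -1370 kJ/mol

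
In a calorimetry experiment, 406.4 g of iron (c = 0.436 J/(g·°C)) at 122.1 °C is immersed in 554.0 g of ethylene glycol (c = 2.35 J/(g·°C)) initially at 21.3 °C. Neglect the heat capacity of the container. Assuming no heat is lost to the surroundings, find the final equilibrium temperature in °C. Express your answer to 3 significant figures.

T_f = 33.4 °C

Heat lost by iron = heat gained by ethylene glycol.
(406.4)(0.436)(122.1 − T) = (554.0)(2.35)(T − 21.3)
177.1904 (122.1 − T) = 1301.9 (T − 21.3)
21635 − 177.1904 T = 1301.9 T − 27730
49365 = 1479.0904 T
T = 33.38 °C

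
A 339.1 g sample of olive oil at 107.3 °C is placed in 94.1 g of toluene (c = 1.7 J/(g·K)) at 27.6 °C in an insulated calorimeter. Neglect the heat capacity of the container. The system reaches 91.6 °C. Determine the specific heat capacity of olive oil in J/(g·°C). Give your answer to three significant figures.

c = 1.92 J/(g·°C)

q_gained = (94.1 × 1.7) × (91.6 − 27.6) = 10240 J
q_lost = 339.1 × c × (107.3 − 91.6) = 5323.87 c
Set equal: c = 10240 / 5323.87 = 1.92 J/(g·°C)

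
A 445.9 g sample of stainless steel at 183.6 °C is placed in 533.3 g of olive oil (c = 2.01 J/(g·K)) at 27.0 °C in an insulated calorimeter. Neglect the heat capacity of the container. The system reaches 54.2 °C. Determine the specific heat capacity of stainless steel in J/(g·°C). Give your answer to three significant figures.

q_gained = (533.3 × 2.01) × (54.2 − 27.0) = 29160 J
q_lost = 445.9 × c × (183.6 − 54.2) = 57699.46 c
Set equal: c = 29160 / 57699.46 = 0.505 J/(g·°C)

c = 0.505 J/(g·°C)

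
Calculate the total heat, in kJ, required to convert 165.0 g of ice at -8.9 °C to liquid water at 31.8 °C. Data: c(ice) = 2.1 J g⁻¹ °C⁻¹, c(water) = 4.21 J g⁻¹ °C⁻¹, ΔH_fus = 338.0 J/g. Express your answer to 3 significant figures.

q1 (heat ice -8.9→0.0 °C): 165.0 × 2.1 × 8.9 = 3084 J
q2 (melt at 0 °C): 165.0 × 338.0 = 55770 J
q3 (heat water 0.0→31.8 °C): 165.0 × 4.21 × 31.8 = 22090 J
Total: 3084 + 55770 + 22090 = 80944 J = 80.9 kJ

q = 80.9 kJ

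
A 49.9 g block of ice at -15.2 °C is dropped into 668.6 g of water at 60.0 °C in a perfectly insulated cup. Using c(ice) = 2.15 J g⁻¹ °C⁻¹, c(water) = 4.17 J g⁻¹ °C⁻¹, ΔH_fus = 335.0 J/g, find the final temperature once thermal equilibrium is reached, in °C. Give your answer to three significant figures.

T_f = 49.7 °C

Heat to bring ice to 0 °C and melt it: q₁ = 49.9×2.15×15.2 + 49.9×335.0 = 18347 J
Heat the water can supply cooling to 0 °C: 668.6×4.17×60.0 = 167284 J > q₁, so all ice melts.
Energy balance: 668.6×4.17×(60.0 − T) = 18347 + 49.9×4.17×(T − 0)
2788.062(60.0 − T) = 18347 + 208.083 T
167284 − 18347 = 2996.145 T
T = 148937 / 2996.145 = 49.71 °C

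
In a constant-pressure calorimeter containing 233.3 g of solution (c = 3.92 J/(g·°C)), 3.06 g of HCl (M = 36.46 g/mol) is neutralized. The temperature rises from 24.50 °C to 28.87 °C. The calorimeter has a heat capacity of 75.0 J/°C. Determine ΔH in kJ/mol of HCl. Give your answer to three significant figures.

ΔH = -51.5 kJ/mol

|ΔT| = |28.87 − 24.50| = 4.37 °C
|q_surr| = (233.3 × 3.92 + 75.0) × 4.37 = 989.536 × 4.37 = 4324 J
n(HCl) = 3.06 / 36.46 = 0.08393 mol
Temperature rose, so q_rxn = −|q_surr| = -4.324 kJ
ΔH = q_rxn / n = -51.52 kJ/mol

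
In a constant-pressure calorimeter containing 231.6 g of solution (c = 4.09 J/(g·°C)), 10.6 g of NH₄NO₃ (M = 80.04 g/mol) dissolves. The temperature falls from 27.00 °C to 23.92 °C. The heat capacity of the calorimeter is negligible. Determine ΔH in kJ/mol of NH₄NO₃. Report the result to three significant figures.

|ΔT| = |23.92 − 27.00| = 3.08 °C
|q_surr| = (231.6 × 4.09) × 3.08 = 947.244 × 3.08 = 2918 J
n(NH₄NO₃) = 10.6 / 80.04 = 0.1324 mol
Temperature fell, so q_rxn = +|q_surr| = 2.918 kJ
ΔH = q_rxn / n = 22.04 kJ/mol

ΔH = 22.0 kJ/mol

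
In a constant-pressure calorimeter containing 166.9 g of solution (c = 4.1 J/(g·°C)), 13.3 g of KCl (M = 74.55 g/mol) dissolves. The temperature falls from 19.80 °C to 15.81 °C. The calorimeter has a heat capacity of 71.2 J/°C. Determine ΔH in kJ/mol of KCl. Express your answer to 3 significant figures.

|ΔT| = |15.81 − 19.80| = 3.99 °C
|q_surr| = (166.9 × 4.1 + 71.2) × 3.99 = 755.49 × 3.99 = 3014 J
n(KCl) = 13.3 / 74.55 = 0.1784 mol
Temperature fell, so q_rxn = +|q_surr| = 3.014 kJ
ΔH = q_rxn / n = 16.89 kJ/mol

ΔH = 16.9 kJ/mol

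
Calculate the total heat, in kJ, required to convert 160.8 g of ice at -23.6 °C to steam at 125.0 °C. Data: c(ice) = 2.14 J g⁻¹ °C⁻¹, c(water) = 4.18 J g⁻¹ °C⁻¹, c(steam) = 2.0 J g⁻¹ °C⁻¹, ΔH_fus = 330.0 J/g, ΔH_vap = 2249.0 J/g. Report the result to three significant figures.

q = 498 kJ

q1 (heat ice -23.6→0.0 °C): 160.8 × 2.14 × 23.6 = 8121 J
q2 (melt at 0 °C): 160.8 × 330.0 = 53064 J
q3 (heat water 0.0→100.0 °C): 160.8 × 4.18 × 100.0 = 67214 J
q4 (vaporize at 100 °C): 160.8 × 2249.0 = 361639 J
q5 (heat steam 100.0→125.0 °C): 160.8 × 2.0 × 25.0 = 8040 J
Total: 8121 + 53064 + 67214 + 361639 + 8040 = 498078 J = 498 kJ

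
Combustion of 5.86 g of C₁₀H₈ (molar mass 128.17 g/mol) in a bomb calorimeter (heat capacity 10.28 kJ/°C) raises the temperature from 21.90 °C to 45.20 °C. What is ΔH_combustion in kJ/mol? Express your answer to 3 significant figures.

ΔH = -5240 kJ/mol

ΔT = 45.20 − 21.90 = 23.30 °C
q_cal = C_cal × ΔT = 10.28 × 23.30 = 239.524 kJ
n = 5.86 / 128.17 = 0.04572 mol
q_rxn = −q_cal = -239.524 kJ
ΔH = -239.524 / 0.04572 = -5239 kJ/mol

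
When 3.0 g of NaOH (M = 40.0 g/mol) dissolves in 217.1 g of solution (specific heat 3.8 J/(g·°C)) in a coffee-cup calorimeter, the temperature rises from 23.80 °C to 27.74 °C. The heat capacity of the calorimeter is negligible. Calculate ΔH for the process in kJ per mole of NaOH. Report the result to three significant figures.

|ΔT| = |27.74 − 23.80| = 3.94 °C
|q_surr| = (217.1 × 3.8) × 3.94 = 824.98 × 3.94 = 3250 J
n(NaOH) = 3.0 / 40.0 = 0.07500 mol
Temperature rose, so q_rxn = −|q_surr| = -3.250 kJ
ΔH = q_rxn / n = -43.33 kJ/mol

ΔH = -43.3 kJ/mol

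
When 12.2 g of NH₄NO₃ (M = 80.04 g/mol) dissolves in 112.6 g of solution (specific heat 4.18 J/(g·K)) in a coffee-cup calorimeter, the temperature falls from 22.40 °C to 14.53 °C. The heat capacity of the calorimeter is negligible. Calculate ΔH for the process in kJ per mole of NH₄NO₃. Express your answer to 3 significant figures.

|ΔT| = |14.53 − 22.40| = 7.87 °C
|q_surr| = (112.6 × 4.18) × 7.87 = 470.668 × 7.87 = 3704 J
n(NH₄NO₃) = 12.2 / 80.04 = 0.1524 mol
Temperature fell, so q_rxn = +|q_surr| = 3.704 kJ
ΔH = q_rxn / n = 24.30 kJ/mol

ΔH = 24.3 kJ/mol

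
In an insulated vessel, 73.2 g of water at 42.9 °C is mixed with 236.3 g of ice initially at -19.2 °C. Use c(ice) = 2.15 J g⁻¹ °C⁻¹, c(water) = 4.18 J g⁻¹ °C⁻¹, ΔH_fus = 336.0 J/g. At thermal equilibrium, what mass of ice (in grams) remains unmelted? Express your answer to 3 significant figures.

Heat to warm all ice to 0 °C: 236.3×2.15×19.2 = 9754.5 J
Heat released by water cooling to 0 °C: 73.2×4.18×42.9 = 13126 J
13126 J < 9754.5 + 236.3×336.0 = 89151.3 J, so not all ice melts; final T = 0 °C.
Heat left for melting: 13126 − 9754.5 = 3371.5 J
Mass melted = 3371.5 / 336.0 = 10.03 g
Ice remaining = 236.3 − 10.03 = 226.27 g

m_ice remaining = 226 g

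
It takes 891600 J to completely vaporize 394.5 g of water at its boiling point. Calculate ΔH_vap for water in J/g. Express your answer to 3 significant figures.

ΔH_vap = 2260 J/g

ΔH_vap = q / m = 891600 / 394.5 = 2260 J/g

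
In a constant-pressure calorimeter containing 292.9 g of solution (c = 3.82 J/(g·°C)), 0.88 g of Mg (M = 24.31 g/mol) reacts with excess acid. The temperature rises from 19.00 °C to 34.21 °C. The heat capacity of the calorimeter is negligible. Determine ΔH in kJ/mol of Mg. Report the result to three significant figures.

ΔH = -470 kJ/mol

|ΔT| = |34.21 − 19.00| = 15.21 °C
|q_surr| = (292.9 × 3.82) × 15.21 = 1118.878 × 15.21 = 17020 J
n(Mg) = 0.88 / 24.31 = 0.03620 mol
Temperature rose, so q_rxn = −|q_surr| = -17.02 kJ
ΔH = q_rxn / n = -470.2 kJ/mol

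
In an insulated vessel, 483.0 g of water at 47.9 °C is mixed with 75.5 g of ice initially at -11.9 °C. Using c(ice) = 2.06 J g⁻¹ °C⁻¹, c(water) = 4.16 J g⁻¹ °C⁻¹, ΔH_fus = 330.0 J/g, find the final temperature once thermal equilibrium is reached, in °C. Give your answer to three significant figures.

Heat to bring ice to 0 °C and melt it: q₁ = 75.5×2.06×11.9 + 75.5×330.0 = 26766 J
Heat the water can supply cooling to 0 °C: 483.0×4.16×47.9 = 96244.5 J > q₁, so all ice melts.
Energy balance: 483.0×4.16×(47.9 − T) = 26766 + 75.5×4.16×(T − 0)
2009.28(47.9 − T) = 26766 + 314.08 T
96244.5 − 26766 = 2323.36 T
T = 69478.5 / 2323.36 = 29.90 °C

T_f = 29.9 °C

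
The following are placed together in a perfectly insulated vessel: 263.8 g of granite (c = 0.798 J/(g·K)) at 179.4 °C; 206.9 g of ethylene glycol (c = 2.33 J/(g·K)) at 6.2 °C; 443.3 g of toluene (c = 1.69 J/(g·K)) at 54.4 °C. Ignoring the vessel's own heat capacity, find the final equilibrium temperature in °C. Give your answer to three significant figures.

Σ mᵢcᵢ(T − Tᵢ) = 0  ⇒  T = Σ mᵢcᵢTᵢ / Σ mᵢcᵢ
Σ mᵢcᵢ = 263.8×0.798 + 206.9×2.33 + 443.3×1.69 = 1441.7664
Σ mᵢcᵢTᵢ = 210.5124×179.4 + 482.077×6.2 + 749.177×54.4 = 81510
T = 81510 / 1441.7664 = 56.53 °C

T_f = 56.5 °C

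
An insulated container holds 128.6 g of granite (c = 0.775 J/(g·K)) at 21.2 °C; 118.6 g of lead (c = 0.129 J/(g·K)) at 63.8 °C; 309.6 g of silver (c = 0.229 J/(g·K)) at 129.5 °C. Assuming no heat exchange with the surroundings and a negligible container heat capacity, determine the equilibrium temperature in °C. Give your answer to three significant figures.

Σ mᵢcᵢ(T − Tᵢ) = 0  ⇒  T = Σ mᵢcᵢTᵢ / Σ mᵢcᵢ
Σ mᵢcᵢ = 128.6×0.775 + 118.6×0.129 + 309.6×0.229 = 185.8628
Σ mᵢcᵢTᵢ = 99.665×21.2 + 15.2994×63.8 + 70.8984×129.5 = 12270
T = 12270 / 185.8628 = 66.02 °C

T_f = 66.0 °C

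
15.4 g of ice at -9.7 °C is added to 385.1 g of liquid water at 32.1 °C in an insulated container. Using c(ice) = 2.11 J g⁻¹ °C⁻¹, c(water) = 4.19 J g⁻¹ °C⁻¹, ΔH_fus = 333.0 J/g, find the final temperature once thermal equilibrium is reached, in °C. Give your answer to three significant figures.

Heat to bring ice to 0 °C and melt it: q₁ = 15.4×2.11×9.7 + 15.4×333.0 = 5443.4 J
Heat the water can supply cooling to 0 °C: 385.1×4.19×32.1 = 51795.6 J > q₁, so all ice melts.
Energy balance: 385.1×4.19×(32.1 − T) = 5443.4 + 15.4×4.19×(T − 0)
1613.569(32.1 − T) = 5443.4 + 64.526 T
51795.6 − 5443.4 = 1678.095 T
T = 46352.2 / 1678.095 = 27.62 °C

T_f = 27.6 °C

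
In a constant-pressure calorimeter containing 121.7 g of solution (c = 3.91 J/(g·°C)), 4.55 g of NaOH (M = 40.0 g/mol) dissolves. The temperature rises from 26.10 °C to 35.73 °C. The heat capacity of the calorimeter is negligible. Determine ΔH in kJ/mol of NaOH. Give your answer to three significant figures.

|ΔT| = |35.73 − 26.10| = 9.63 °C
|q_surr| = (121.7 × 3.91) × 9.63 = 475.847 × 9.63 = 4582 J
n(NaOH) = 4.55 / 40.0 = 0.1138 mol
Temperature rose, so q_rxn = −|q_surr| = -4.582 kJ
ΔH = q_rxn / n = -40.26 kJ/mol

ΔH = -40.3 kJ/mol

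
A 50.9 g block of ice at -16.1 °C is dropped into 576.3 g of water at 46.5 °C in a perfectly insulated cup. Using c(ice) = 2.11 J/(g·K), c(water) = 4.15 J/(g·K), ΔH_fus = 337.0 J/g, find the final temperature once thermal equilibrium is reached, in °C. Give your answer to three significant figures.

Heat to bring ice to 0 °C and melt it: q₁ = 50.9×2.11×16.1 + 50.9×337.0 = 18882 J
Heat the water can supply cooling to 0 °C: 576.3×4.15×46.5 = 111211 J > q₁, so all ice melts.
Energy balance: 576.3×4.15×(46.5 − T) = 18882 + 50.9×4.15×(T − 0)
2391.645(46.5 − T) = 18882 + 211.235 T
111211 − 18882 = 2602.880 T
T = 92329 / 2602.880 = 35.47 °C

T_f = 35.5 °C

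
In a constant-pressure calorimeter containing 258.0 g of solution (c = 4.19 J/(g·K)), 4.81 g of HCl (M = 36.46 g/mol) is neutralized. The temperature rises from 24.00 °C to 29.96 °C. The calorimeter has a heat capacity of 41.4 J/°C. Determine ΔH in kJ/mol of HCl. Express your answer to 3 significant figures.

ΔH = -50.7 kJ/mol

|ΔT| = |29.96 − 24.00| = 5.96 °C
|q_surr| = (258.0 × 4.19 + 41.4) × 5.96 = 1122.42 × 5.96 = 6690 J
n(HCl) = 4.81 / 36.46 = 0.1319 mol
Temperature rose, so q_rxn = −|q_surr| = -6.690 kJ
ΔH = q_rxn / n = -50.72 kJ/mol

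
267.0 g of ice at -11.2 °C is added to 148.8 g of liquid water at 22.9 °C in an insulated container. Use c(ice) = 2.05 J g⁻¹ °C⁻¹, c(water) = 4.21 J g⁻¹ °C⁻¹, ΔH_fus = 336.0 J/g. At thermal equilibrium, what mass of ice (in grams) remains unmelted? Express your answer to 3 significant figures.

m_ice remaining = 243 g

Heat to warm all ice to 0 °C: 267.0×2.05×11.2 = 6130.3 J
Heat released by water cooling to 0 °C: 148.8×4.21×22.9 = 14346 J
14346 J < 6130.3 + 267.0×336.0 = 95842.3 J, so not all ice melts; final T = 0 °C.
Heat left for melting: 14346 − 6130.3 = 8215.7 J
Mass melted = 8215.7 / 336.0 = 24.45 g
Ice remaining = 267.0 − 24.45 = 242.55 g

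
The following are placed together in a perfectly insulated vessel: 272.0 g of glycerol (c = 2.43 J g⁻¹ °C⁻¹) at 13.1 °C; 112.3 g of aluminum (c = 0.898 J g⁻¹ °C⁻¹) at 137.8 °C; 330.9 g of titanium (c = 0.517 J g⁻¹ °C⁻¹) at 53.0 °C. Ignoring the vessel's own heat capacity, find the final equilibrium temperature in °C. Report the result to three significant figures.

T_f = 33.9 °C

Σ mᵢcᵢ(T − Tᵢ) = 0  ⇒  T = Σ mᵢcᵢTᵢ / Σ mᵢcᵢ
Σ mᵢcᵢ = 272.0×2.43 + 112.3×0.898 + 330.9×0.517 = 932.8807
Σ mᵢcᵢTᵢ = 660.96×13.1 + 100.8454×137.8 + 171.0753×53.0 = 31622
T = 31622 / 932.8807 = 33.90 °C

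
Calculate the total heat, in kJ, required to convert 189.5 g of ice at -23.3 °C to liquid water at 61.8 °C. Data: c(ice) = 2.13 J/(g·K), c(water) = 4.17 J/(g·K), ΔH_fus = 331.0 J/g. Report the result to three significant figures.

q1 (heat ice -23.3→0.0 °C): 189.5 × 2.13 × 23.3 = 9405 J
q2 (melt at 0 °C): 189.5 × 331.0 = 62725 J
q3 (heat water 0.0→61.8 °C): 189.5 × 4.17 × 61.8 = 48835 J
Total: 9405 + 62725 + 48835 = 120965 J = 121 kJ

q = 121 kJ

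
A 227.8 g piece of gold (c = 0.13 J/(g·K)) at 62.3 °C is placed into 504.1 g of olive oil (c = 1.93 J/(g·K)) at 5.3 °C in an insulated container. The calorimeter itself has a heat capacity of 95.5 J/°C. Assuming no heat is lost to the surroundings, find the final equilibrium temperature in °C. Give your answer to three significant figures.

Heat lost by gold = heat gained by olive oil + calorimeter.
(227.8)(0.13)(62.3 − T) = [(504.1)(1.93) + 95.5](T − 5.3)
29.614 (62.3 − T) = 1068.413 (T − 5.3)
1845.0 − 29.614 T = 1068.413 T − 5662.6
7507.6 = 1098.027 T
T = 6.837 °C

T_f = 6.84 °C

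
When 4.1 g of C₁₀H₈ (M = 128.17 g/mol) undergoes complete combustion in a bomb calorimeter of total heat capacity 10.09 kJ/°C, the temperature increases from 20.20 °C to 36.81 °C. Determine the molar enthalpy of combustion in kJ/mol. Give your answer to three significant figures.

ΔH = -5240 kJ/mol

ΔT = 36.81 − 20.20 = 16.61 °C
q_cal = C_cal × ΔT = 10.09 × 16.61 = 167.5949 kJ
n = 4.1 / 128.17 = 0.03199 mol
q_rxn = −q_cal = -167.5949 kJ
ΔH = -167.5949 / 0.03199 = -5239 kJ/mol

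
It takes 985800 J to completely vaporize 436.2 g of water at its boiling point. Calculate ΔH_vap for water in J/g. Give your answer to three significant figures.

ΔH_vap = 2260 J/g

ΔH_vap = q / m = 985800 / 436.2 = 2260 J/g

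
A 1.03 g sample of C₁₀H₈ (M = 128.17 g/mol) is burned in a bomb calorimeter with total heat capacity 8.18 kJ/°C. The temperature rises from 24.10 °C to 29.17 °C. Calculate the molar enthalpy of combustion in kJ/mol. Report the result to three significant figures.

ΔT = 29.17 − 24.10 = 5.07 °C
q_cal = C_cal × ΔT = 8.18 × 5.07 = 41.4726 kJ
n = 1.03 / 128.17 = 0.008036 mol
q_rxn = −q_cal = -41.4726 kJ
ΔH = -41.4726 / 0.008036 = -5161 kJ/mol

ΔH = -5160 kJ/mol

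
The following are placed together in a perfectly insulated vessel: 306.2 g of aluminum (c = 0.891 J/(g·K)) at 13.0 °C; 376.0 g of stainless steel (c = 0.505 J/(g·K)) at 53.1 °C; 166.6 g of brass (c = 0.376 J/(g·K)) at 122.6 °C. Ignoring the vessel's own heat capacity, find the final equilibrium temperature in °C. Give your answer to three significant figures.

T_f = 40.6 °C

Σ mᵢcᵢ(T − Tᵢ) = 0  ⇒  T = Σ mᵢcᵢTᵢ / Σ mᵢcᵢ
Σ mᵢcᵢ = 306.2×0.891 + 376.0×0.505 + 166.6×0.376 = 525.3458
Σ mᵢcᵢTᵢ = 272.8242×13.0 + 189.88×53.1 + 62.6416×122.6 = 21309
T = 21309 / 525.3458 = 40.56 °C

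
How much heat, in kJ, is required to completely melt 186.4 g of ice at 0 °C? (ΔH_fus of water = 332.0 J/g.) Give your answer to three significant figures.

q = 61.9 kJ

q = m × ΔH_fus = 186.4 × 332.0 = 61880 J = 61.9 kJ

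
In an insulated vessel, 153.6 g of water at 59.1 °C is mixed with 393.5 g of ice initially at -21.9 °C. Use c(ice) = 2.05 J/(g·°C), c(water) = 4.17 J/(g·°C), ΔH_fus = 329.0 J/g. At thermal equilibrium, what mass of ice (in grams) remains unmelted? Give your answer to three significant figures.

Heat to warm all ice to 0 °C: 393.5×2.05×21.9 = 17666 J
Heat released by water cooling to 0 °C: 153.6×4.17×59.1 = 37854 J
37854 J < 17666 + 393.5×329.0 = 147127.5 J, so not all ice melts; final T = 0 °C.
Heat left for melting: 37854 − 17666 = 20188 J
Mass melted = 20188 / 329.0 = 61.36 g
Ice remaining = 393.5 − 61.36 = 332.14 g

m_ice remaining = 332 g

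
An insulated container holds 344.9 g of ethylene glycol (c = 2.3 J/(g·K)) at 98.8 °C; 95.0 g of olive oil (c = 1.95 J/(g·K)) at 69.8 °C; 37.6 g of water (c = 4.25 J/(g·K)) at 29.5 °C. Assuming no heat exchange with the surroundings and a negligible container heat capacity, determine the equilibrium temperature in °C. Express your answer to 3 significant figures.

T_f = 84.4 °C

Σ mᵢcᵢ(T − Tᵢ) = 0  ⇒  T = Σ mᵢcᵢTᵢ / Σ mᵢcᵢ
Σ mᵢcᵢ = 344.9×2.3 + 95.0×1.95 + 37.6×4.25 = 1138.32
Σ mᵢcᵢTᵢ = 793.27×98.8 + 185.25×69.8 + 159.8×29.5 = 96020
T = 96020 / 1138.32 = 84.35 °C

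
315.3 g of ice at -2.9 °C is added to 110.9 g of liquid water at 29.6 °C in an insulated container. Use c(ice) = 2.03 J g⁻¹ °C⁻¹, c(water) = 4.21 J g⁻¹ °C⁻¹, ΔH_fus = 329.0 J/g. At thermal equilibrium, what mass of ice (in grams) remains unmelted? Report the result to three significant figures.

Heat to warm all ice to 0 °C: 315.3×2.03×2.9 = 1856.2 J
Heat released by water cooling to 0 °C: 110.9×4.21×29.6 = 13820 J
13820 J < 1856.2 + 315.3×329.0 = 105589.9 J, so not all ice melts; final T = 0 °C.
Heat left for melting: 13820 − 1856.2 = 11963.8 J
Mass melted = 11963.8 / 329.0 = 36.36 g
Ice remaining = 315.3 − 36.36 = 278.94 g

m_ice remaining = 279 g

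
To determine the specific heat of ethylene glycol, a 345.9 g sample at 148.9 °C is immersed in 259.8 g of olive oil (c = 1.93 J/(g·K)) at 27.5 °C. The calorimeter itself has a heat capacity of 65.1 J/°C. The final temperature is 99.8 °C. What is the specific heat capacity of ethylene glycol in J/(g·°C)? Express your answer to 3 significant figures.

q_gained = (259.8 × 1.93 + 65.1) × (99.8 − 27.5) = 40960 J
q_lost = 345.9 × c × (148.9 − 99.8) = 16983.69 c
Set equal: c = 40960 / 16983.69 = 2.41 J/(g·°C)

c = 2.41 J/(g·°C)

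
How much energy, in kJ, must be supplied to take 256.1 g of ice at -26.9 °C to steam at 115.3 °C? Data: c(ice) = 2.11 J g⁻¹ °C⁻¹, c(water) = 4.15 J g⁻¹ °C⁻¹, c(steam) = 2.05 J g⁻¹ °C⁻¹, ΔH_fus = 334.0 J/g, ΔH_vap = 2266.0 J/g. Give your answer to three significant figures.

q = 795 kJ

q1 (heat ice -26.9→0.0 °C): 256.1 × 2.11 × 26.9 = 14536 J
q2 (melt at 0 °C): 256.1 × 334.0 = 85537 J
q3 (heat water 0.0→100.0 °C): 256.1 × 4.15 × 100.0 = 106282 J
q4 (vaporize at 100 °C): 256.1 × 2266.0 = 580323 J
q5 (heat steam 100.0→115.3 °C): 256.1 × 2.05 × 15.3 = 8033 J
Total: 14536 + 85537 + 106282 + 580323 + 8033 = 794711 J = 795 kJ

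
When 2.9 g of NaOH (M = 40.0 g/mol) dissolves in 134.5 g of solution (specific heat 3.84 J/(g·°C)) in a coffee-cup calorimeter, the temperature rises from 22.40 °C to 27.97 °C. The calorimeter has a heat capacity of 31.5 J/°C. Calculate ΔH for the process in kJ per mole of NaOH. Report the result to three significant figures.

ΔH = -42.1 kJ/mol

|ΔT| = |27.97 − 22.40| = 5.57 °C
|q_surr| = (134.5 × 3.84 + 31.5) × 5.57 = 547.98 × 5.57 = 3052 J
n(NaOH) = 2.9 / 40.0 = 0.07250 mol
Temperature rose, so q_rxn = −|q_surr| = -3.052 kJ
ΔH = q_rxn / n = -42.10 kJ/mol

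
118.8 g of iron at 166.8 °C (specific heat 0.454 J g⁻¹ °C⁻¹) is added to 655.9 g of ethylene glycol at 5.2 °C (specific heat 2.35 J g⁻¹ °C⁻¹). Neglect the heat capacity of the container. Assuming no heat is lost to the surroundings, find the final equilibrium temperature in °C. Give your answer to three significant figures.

Heat lost by iron = heat gained by ethylene glycol.
(118.8)(0.454)(166.8 − T) = (655.9)(2.35)(T − 5.2)
53.9352 (166.8 − T) = 1541.365 (T − 5.2)
8996.4 − 53.9352 T = 1541.365 T − 8015.1
17011.5 = 1595.3002 T
T = 10.66 °C

T_f = 10.7 °C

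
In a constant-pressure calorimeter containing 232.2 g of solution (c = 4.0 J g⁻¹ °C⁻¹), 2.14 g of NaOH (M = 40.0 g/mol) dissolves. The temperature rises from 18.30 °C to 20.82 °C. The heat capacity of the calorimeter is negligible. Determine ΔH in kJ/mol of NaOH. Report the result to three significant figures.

|ΔT| = |20.82 − 18.30| = 2.52 °C
|q_surr| = (232.2 × 4.0) × 2.52 = 928.8 × 2.52 = 2340.6 J
n(NaOH) = 2.14 / 40.0 = 0.053500 mol
Temperature rose, so q_rxn = −|q_surr| = -2.3406 kJ
ΔH = q_rxn / n = -43.7495 kJ/mol

ΔH = -43.7 kJ/mol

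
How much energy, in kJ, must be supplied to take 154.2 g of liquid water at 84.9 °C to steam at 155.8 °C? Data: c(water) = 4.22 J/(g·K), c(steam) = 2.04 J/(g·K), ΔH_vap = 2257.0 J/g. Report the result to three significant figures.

q1 (heat water 84.9→100.0 °C): 154.2 × 4.22 × 15.1 = 9826 J
q2 (vaporize at 100 °C): 154.2 × 2257.0 = 348029 J
q3 (heat steam 100.0→155.8 °C): 154.2 × 2.04 × 55.8 = 17553 J
Total: 9826 + 348029 + 17553 = 375408 J = 375 kJ

q = 375 kJ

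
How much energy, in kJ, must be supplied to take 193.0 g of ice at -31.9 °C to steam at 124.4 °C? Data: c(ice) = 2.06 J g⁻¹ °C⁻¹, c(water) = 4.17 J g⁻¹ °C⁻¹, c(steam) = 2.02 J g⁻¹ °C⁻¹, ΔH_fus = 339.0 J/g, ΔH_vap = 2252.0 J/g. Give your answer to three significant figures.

q1 (heat ice -31.9→0.0 °C): 193.0 × 2.06 × 31.9 = 12683 J
q2 (melt at 0 °C): 193.0 × 339.0 = 65427 J
q3 (heat water 0.0→100.0 °C): 193.0 × 4.17 × 100.0 = 80481 J
q4 (vaporize at 100 °C): 193.0 × 2252.0 = 434636 J
q5 (heat steam 100.0→124.4 °C): 193.0 × 2.02 × 24.4 = 9513 J
Total: 12683 + 65427 + 80481 + 434636 + 9513 = 602740 J = 603 kJ

q = 603 kJ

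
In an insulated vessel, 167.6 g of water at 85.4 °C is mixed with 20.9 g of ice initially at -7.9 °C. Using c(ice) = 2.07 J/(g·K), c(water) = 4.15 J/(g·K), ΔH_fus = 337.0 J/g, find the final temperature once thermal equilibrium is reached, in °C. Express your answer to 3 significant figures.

Heat to bring ice to 0 °C and melt it: q₁ = 20.9×2.07×7.9 + 20.9×337.0 = 7385.1 J
Heat the water can supply cooling to 0 °C: 167.6×4.15×85.4 = 59399.1 J > q₁, so all ice melts.
Energy balance: 167.6×4.15×(85.4 − T) = 7385.1 + 20.9×4.15×(T − 0)
695.54(85.4 − T) = 7385.1 + 86.735 T
59399.1 − 7385.1 = 782.275 T
T = 52014.0 / 782.275 = 66.49 °C

T_f = 66.5 °C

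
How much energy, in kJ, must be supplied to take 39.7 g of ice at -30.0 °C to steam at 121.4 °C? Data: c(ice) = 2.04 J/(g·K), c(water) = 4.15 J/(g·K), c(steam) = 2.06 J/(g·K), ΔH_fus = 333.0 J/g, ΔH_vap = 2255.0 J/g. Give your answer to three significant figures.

q = 123 kJ

q1 (heat ice -30.0→0.0 °C): 39.7 × 2.04 × 30.0 = 2430 J
q2 (melt at 0 °C): 39.7 × 333.0 = 13220 J
q3 (heat water 0.0→100.0 °C): 39.7 × 4.15 × 100.0 = 16476 J
q4 (vaporize at 100 °C): 39.7 × 2255.0 = 89524 J
q5 (heat steam 100.0→121.4 °C): 39.7 × 2.06 × 21.4 = 1750 J
Total: 2430 + 13220 + 16476 + 89524 + 1750 = 123400 J = 123 kJ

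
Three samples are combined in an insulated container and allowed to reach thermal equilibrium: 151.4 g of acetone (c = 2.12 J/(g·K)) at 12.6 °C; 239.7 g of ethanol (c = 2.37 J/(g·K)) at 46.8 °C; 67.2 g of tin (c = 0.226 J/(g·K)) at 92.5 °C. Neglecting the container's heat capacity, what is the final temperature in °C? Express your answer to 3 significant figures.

T_f = 35.4 °C

Σ mᵢcᵢ(T − Tᵢ) = 0  ⇒  T = Σ mᵢcᵢTᵢ / Σ mᵢcᵢ
Σ mᵢcᵢ = 151.4×2.12 + 239.7×2.37 + 67.2×0.226 = 904.2442
Σ mᵢcᵢTᵢ = 320.968×12.6 + 568.089×46.8 + 15.1872×92.5 = 32036
T = 32036 / 904.2442 = 35.43 °C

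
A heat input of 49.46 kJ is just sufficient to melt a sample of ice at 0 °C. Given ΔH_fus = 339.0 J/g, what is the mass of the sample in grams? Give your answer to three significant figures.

m = 146 g

m = q / ΔH_fus = 49460 J / 339.0 J/g = 146 g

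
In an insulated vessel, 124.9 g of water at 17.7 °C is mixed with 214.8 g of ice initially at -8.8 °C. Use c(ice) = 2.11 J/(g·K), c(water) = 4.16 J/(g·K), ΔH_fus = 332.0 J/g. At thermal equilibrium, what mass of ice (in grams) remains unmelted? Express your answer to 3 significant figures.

m_ice remaining = 199 g

Heat to warm all ice to 0 °C: 214.8×2.11×8.8 = 3988.4 J
Heat released by water cooling to 0 °C: 124.9×4.16×17.7 = 9196.6 J
9196.6 J < 3988.4 + 214.8×332.0 = 75302.0 J, so not all ice melts; final T = 0 °C.
Heat left for melting: 9196.6 − 3988.4 = 5208.2 J
Mass melted = 5208.2 / 332.0 = 15.69 g
Ice remaining = 214.8 − 15.69 = 199.11 g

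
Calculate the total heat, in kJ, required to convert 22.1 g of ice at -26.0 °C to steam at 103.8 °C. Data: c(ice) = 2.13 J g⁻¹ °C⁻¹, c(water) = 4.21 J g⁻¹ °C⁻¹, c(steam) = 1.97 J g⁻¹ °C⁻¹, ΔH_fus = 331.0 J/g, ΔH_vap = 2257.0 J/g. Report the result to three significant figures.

q = 67.9 kJ

q1 (heat ice -26.0→0.0 °C): 22.1 × 2.13 × 26.0 = 1224 J
q2 (melt at 0 °C): 22.1 × 331.0 = 7315 J
q3 (heat water 0.0→100.0 °C): 22.1 × 4.21 × 100.0 = 9304 J
q4 (vaporize at 100 °C): 22.1 × 2257.0 = 49880 J
q5 (heat steam 100.0→103.8 °C): 22.1 × 1.97 × 3.8 = 165 J
Total: 1224 + 7315 + 9304 + 49880 + 165 = 67888 J = 67.9 kJ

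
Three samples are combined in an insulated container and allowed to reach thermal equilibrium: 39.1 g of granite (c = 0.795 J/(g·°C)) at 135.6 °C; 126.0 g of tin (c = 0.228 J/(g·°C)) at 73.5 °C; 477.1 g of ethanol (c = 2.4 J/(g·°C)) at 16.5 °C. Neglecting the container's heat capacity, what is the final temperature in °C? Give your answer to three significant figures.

T_f = 20.9 °C

Σ mᵢcᵢ(T − Tᵢ) = 0  ⇒  T = Σ mᵢcᵢTᵢ / Σ mᵢcᵢ
Σ mᵢcᵢ = 39.1×0.795 + 126.0×0.228 + 477.1×2.4 = 1204.8525
Σ mᵢcᵢTᵢ = 31.0845×135.6 + 28.728×73.5 + 1145.04×16.5 = 25220
T = 25220 / 1204.8525 = 20.93 °C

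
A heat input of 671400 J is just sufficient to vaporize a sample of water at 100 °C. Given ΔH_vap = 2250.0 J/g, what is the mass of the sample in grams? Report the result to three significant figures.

m = 298 g

m = q / ΔH_vap = 671400 J / 2250.0 J/g = 298 g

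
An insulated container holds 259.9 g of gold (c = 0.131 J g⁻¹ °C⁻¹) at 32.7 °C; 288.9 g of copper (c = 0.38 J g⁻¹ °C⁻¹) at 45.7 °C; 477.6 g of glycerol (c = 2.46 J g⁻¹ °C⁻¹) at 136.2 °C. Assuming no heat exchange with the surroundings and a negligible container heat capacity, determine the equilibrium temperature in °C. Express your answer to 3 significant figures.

T_f = 126 °C

Σ mᵢcᵢ(T − Tᵢ) = 0  ⇒  T = Σ mᵢcᵢTᵢ / Σ mᵢcᵢ
Σ mᵢcᵢ = 259.9×0.131 + 288.9×0.38 + 477.6×2.46 = 1318.7249
Σ mᵢcᵢTᵢ = 34.0469×32.7 + 109.782×45.7 + 1174.896×136.2 = 166150
T = 166150 / 1318.7249 = 126.0 °C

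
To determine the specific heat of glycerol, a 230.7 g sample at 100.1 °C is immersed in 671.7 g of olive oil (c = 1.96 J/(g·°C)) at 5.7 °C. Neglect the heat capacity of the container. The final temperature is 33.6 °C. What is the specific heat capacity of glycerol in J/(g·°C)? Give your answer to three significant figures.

q_gained = (671.7 × 1.96) × (33.6 − 5.7) = 36730 J
q_lost = 230.7 × c × (100.1 − 33.6) = 15341.55 c
Set equal: c = 36730 / 15341.55 = 2.39 J/(g·°C)

c = 2.39 J/(g·°C)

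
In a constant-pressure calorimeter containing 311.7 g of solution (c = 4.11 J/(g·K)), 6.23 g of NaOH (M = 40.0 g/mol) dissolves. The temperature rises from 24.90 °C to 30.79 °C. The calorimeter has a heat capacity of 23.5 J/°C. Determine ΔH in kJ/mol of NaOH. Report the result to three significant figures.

ΔH = -49.3 kJ/mol

|ΔT| = |30.79 − 24.90| = 5.89 °C
|q_surr| = (311.7 × 4.11 + 23.5) × 5.89 = 1304.587 × 5.89 = 7684 J
n(NaOH) = 6.23 / 40.0 = 0.1558 mol
Temperature rose, so q_rxn = −|q_surr| = -7.684 kJ
ΔH = q_rxn / n = -49.32 kJ/mol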